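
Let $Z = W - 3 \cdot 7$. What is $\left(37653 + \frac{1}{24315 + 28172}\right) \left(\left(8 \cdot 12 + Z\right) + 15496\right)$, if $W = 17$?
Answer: $\frac{30806455471056}{52487} \approx 5.8694 \cdot 10^{8}$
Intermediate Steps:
$Z = -4$ ($Z = 17 - 3 \cdot 7 = 17 - 21 = -4$)
$\left(37653 + \frac{1}{24315 + 28172}\right) \left(\left(8 \cdot 12 + Z\right) + 15496\right) = \left(37653 + \frac{1}{24315 + 28172}\right) \left(\left(8 \cdot 12 - 4\right) + 15496\right) = \left(37653 + \frac{1}{52487}\right) \left(\left(96 - 4\right) + 15496\right) = \left(37653 + \frac{1}{52487}\right) \left(92 + 15496\right) = \frac{1976293012}{52487} \cdot 15588 = \frac{30806455471056}{52487}$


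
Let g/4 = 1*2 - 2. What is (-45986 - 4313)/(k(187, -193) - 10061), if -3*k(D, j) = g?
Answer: 50299/10061 ≈ 4.9994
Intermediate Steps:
g = 0 (g = 4*(1*2 - 2) = 4*(2 - 2) = 4*0 = 0)
k(D, j) = 0 (k(D, j) = -⅓*0 = 0)
(-45986 - 4313)/(k(187, -193) - 10061) = (-45986 - 4313)/(0 - 10061) = -50299/(-10061) = -50299*(-1/10061) = 50299/10061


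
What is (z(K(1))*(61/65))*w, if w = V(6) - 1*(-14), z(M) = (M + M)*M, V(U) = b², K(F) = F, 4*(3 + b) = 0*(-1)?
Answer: 2806/65 ≈ 43.169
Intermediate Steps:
b = -3 (b = -3 + (0*(-1))/4 = -3 + (¼)*0 = -3 + 0 = -3)
V(U) = 9 (V(U) = (-3)² = 9)
z(M) = 2*M² (z(M) = (2*M)*M = 2*M²)
w = 23 (w = 9 - 1*(-14) = 9 + 14 = 23)
(z(K(1))*(61/65))*w = ((2*1²)*(61/65))*23 = ((2*1)*(61*(1/65)))*23 = (2*(61/65))*23 = (122/65)*23 = 2806/65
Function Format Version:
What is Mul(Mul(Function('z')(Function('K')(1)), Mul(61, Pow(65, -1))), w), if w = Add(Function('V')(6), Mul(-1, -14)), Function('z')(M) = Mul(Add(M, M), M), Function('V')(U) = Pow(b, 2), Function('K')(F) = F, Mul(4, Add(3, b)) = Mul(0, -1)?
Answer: Rational(2806, 65) ≈ 43.169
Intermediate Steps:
b = -3 (b = Add(-3, Mul(Rational(1, 4), Mul(0, -1))) = Add(-3, Mul(Rational(1, 4), 0)) = Add(-3, 0) = -3)
Function('V')(U) = 9 (Function('V')(U) = Pow(-3, 2) = 9)
Function('z')(M) = Mul(2, Pow(M, 2)) (Function('z')(M) = Mul(Mul(2, M), M) = Mul(2, Pow(M, 2)))
w = 23 (w = Add(9, Mul(-1, -14)) = Add(9, 14) = 23)
Mul(Mul(Function('z')(Function('K')(1)), Mul(61, Pow(65, -1))), w) = Mul(Mul(Mul(2, Pow(1, 2)), Mul(61, Pow(65, -1))), 23) = Mul(Mul(Mul(2, 1), Mul(61, Rational(1, 65))), 23) = Mul(Mul(2, Rational(61, 65)), 23) = Mul(Rational(122, 65), 23) = Rational(2806, 65)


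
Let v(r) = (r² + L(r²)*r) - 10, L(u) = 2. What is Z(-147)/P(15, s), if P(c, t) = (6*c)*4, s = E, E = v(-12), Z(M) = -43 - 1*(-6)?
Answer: -37/360 ≈ -0.10278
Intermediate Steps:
Z(M) = -37 (Z(M) = -43 + 6 = -37)
v(r) = -10 + r² + 2*r (v(r) = (r² + 2*r) - 10 = -10 + r² + 2*r)
E = 110 (E = -10 + (-12)² + 2*(-12) = -10 + 144 - 24 = 110)
s = 110
P(c, t) = 24*c
Z(-147)/P(15, s) = -37/(24*15) = -37/360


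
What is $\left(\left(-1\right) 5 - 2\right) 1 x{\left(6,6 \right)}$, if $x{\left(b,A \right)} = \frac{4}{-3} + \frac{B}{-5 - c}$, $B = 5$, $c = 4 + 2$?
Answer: $\frac{413}{33} \approx 12.515$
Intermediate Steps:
$c = 6$
$x{\left(b,A \right)} = - \frac{59}{33}$ ($x{\left(b,A \right)} = \frac{4}{-3} + \frac{5}{-5 - 6} = 4 \left(- \frac{1}{3}\right) + \frac{5}{-5 - 6} = - \frac{4}{3} + \frac{5}{-11} = - \frac{4}{3} + 5 \left(- \frac{1}{11}\right) = - \frac{4}{3} - \frac{5}{11} = - \frac{59}{33}$)
$\left(\left(-1\right) 5 - 2\right) 1 x{\left(6,6 \right)} = \left(\left(-1\right) 5 - 2\right) 1 \left(- \frac{59}{33}\right) = \left(-5 - 2\right) 1 \left(- \frac{59}{33}\right) = \left(-7\right) 1 \left(- \frac{59}{33}\right) = \left(-7\right) \left(- \frac{59}{33}\right) = \frac{413}{33}$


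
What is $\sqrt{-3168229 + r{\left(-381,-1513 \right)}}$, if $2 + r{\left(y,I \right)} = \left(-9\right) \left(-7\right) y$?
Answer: $i \sqrt{3192234} \approx 1786.7 i$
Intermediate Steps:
$r{\left(y,I \right)} = -2 + 63 y$ ($r{\left(y,I \right)} = -2 + \left(-9\right) \left(-7\right) y = -2 + 63 y$)
$\sqrt{-3168229 + r{\left(-381,-1513 \right)}} = \sqrt{-3168229 + \left(-2 + 63 \left(-381\right)\right)} = \sqrt{-3168229 - 24005} = \sqrt{-3192234} = i \sqrt{3192234}$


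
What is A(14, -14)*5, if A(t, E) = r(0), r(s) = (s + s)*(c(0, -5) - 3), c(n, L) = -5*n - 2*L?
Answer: 0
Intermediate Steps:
r(s) = 14*s (r(s) = (s + s)*((-5*0 - 2*(-5)) - 3) = (2*s)*((0 + 10) - 3) = (2*s)*(10 - 3) = (2*s)*7 = 14*s)
A(t, E) = 0 (A(t, E) = 14*0 = 0)
A(14, -14)*5 = 0*5 = 0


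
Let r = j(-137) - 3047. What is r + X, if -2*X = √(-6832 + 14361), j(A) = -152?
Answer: -3199 - √7529/2 ≈ -3242.4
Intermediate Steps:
X = -√7529/2 (X = -√(-6832 + 14361)/2 = -√7529/2 ≈ -43.385)
r = -3199 (r = -152 - 3047 = -3199)
r + X = -3199 - √7529/2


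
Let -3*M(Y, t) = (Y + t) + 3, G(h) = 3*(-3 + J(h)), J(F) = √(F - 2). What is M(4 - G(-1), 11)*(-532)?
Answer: 4788 - 532*I*√3 ≈ 4788.0 - 921.45*I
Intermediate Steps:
J(F) = √(-2 + F)
G(h) = -9 + 3*√(-2 + h) (G(h) = 3*(-3 + √(-2 + h)) = -9 + 3*√(-2 + h))
M(Y, t) = -1 - Y/3 - t/3 (M(Y, t) = -((Y + t) + 3)/3 = -(3 + Y + t)/3 = -1 - Y/3 - t/3)
M(4 - G(-1), 11)*(-532) = (-1 - (4 - (-9 + 3*√(-2 - 1)))/3 - ⅓*11)*(-532) = (-1 - (4 - (-9 + 3*√(-3)))/3 - 11/3)*(-532) = (-1 - (4 - (-9 + 3*(I*√3)))/3 - 11/3)*(-532) = (-1 - (4 - (-9 + 3*I*√3))/3 - 11/3)*(-532) = (-1 - (4 + (9 - 3*I*√3))/3 - 11/3)*(-532) = (-1 - (13 - 3*I*√3)/3 - 11/3)*(-532) = (-1 + (-13/3 + I*√3) - 11/3)*(-532) = (-9 + I*√3)*(-532) = 4788 - 532*I*√3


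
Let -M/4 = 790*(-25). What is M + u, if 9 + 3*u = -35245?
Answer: 201746/3 ≈ 67249.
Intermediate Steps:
u = -35254/3 (u = -3 + (1/3)*(-35245) = -3 - 35245/3 = -35254/3 ≈ -11751.)
M = 79000 (M = -3160*(-25) = -4*(-19750) = 79000)
M + u = 79000 - 35254/3 = 201746/3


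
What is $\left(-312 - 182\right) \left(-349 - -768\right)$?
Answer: $-206986$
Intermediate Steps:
$\left(-312 - 182\right) \left(-349 - -768\right) = - 494 \left(-349 + 768\right) = \left(-494\right) 419 = -206986$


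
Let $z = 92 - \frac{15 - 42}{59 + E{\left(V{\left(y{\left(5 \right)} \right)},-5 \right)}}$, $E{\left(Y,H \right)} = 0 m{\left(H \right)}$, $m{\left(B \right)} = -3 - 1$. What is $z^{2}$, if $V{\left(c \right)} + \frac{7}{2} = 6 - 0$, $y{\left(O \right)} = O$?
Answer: $\frac{29757025}{3481} \approx 8548.4$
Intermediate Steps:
$V{\left(c \right)} = \frac{5}{2}$ ($V{\left(c \right)} = - \frac{7}{2} + \left(6 - 0\right) = - \frac{7}{2} + \left(6 + 0\right) = - \frac{7}{2} + 6 = \frac{5}{2}$)
$m{\left(B \right)} = -4$
$E{\left(Y,H \right)} = 0$ ($E{\left(Y,H \right)} = 0 \left(-4\right) = 0$)
$z = \frac{5455}{59}$ ($z = 92 - \frac{15 - 42}{59 + 0} = 92 - - \frac{27}{59} = 92 + \frac{27}{59} = \frac{5455}{59} \approx 92.458$)
$z^{2} = \left(\frac{5455}{59}\right)^{2} = \frac{29757025}{3481}$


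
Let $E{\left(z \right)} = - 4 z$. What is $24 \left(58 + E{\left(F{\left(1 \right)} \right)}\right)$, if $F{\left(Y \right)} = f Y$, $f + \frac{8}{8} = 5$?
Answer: $1008$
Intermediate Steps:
$f = 4$ ($f = -1 + 5 = 4$)
$F{\left(Y \right)} = 4 Y$
$24 \left(58 + E{\left(F{\left(1 \right)} \right)}\right) = 24 \left(58 - 4 \cdot 4 \cdot 1\right) = 24 \left(58 - 16\right) = 24 \cdot 42 = 1008$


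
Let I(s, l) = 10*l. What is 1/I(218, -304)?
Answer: -1/3040 ≈ -0.00032895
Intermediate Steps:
1/I(218, -304) = 1/(10*(-304)) = 1/(-3040) = -1/3040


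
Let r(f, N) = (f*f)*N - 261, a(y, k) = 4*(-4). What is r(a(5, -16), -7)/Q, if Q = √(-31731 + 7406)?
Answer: 2053*I*√973/4865 ≈ 13.163*I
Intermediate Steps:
a(y, k) = -16
r(f, N) = -261 + N*f² (r(f, N) = f²*N - 261 = N*f² - 261 = -261 + N*f²)
Q = 5*I*√973 (Q = √(-24325) = 5*I*√973 ≈ 155.96*I)
r(a(5, -16), -7)/Q = (-261 - 7*(-16)²)/((5*I*√973)) = (-261 - 7*256)*(-I*√973/4865) = (-261 - 1792)*(-I*√973/4865) = -(-2053)*I*√973/4865 = 2053*I*√973/4865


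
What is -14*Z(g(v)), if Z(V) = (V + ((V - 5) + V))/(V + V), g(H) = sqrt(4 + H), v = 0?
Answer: -7/2 ≈ -3.5000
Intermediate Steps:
Z(V) = (-5 + 3*V)/(2*V) (Z(V) = (V + ((-5 + V) + V))/((2*V)) = (V + (-5 + 2*V))*(1/(2*V)) = (-5 + 3*V)*(1/(2*V)) = (-5 + 3*V)/(2*V))
-14*Z(g(v)) = -7*(-5 + 3*sqrt(4 + 0))/(sqrt(4 + 0)) = -7*(-5 + 3*sqrt(4))/(sqrt(4)) = -7*(-5 + 3*2)/2 = -7*(-5 + 6)/2 = -7/2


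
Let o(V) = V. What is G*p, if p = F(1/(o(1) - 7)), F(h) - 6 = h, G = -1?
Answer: -35/6 ≈ -5.8333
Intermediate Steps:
F(h) = 6 + h
p = 35/6 (p = 6 + 1/(1 - 7) = 6 + 1/(-6) = 6 - ⅙ = 35/6 ≈ 5.8333)
G*p = -1*35/6 = -35/6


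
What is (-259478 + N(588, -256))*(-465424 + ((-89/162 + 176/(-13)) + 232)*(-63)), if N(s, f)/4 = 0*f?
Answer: 14546554252303/117 ≈ 1.2433e+11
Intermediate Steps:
N(s, f) = 0 (N(s, f) = 4*(0*f) = 4*0 = 0)
(-259478 + N(588, -256))*(-465424 + ((-89/162 + 176/(-13)) + 232)*(-63)) = (-259478 + 0)*(-465424 + ((-89/162 + 176/(-13)) + 232)*(-63)) = -259478*(-465424 + ((-89*1/162 + 176*(-1/13)) + 232)*(-63)) = -259478*(-465424 + ((-89/162 - 176/13) + 232)*(-63)) = -259478*(-465424 + (-29669/2106 + 232)*(-63)) = -259478*(-465424 + (458923/2106)*(-63)) = -259478*(-465424 - 3212461/234) = -259478*(-112121677/234) = 14546554252303/117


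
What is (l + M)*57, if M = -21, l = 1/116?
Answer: -138795/116 ≈ -1196.5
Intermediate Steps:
l = 1/116 ≈ 0.0086207
(l + M)*57 = (1/116 - 21)*57 = -2435/116*57 = -138795/116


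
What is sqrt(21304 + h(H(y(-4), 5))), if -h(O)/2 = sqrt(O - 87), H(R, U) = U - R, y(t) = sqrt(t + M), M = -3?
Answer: sqrt(21304 - 2*sqrt(-82 - I*sqrt(7))) ≈ 145.96 + 0.062*I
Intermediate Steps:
y(t) = sqrt(-3 + t) (y(t) = sqrt(t - 3) = sqrt(-3 + t))
h(O) = -2*sqrt(-87 + O) (h(O) = -2*sqrt(O - 87) = -2*sqrt(-87 + O))
sqrt(21304 + h(H(y(-4), 5))) = sqrt(21304 - 2*sqrt(-87 + (5 - sqrt(-3 - 4)))) = sqrt(21304 - 2*sqrt(-87 + (5 - sqrt(-7)))) = sqrt(21304 - 2*sqrt(-87 + (5 - I*sqrt(7)))) = sqrt(21304 - 2*sqrt(-82 - I*sqrt(7)))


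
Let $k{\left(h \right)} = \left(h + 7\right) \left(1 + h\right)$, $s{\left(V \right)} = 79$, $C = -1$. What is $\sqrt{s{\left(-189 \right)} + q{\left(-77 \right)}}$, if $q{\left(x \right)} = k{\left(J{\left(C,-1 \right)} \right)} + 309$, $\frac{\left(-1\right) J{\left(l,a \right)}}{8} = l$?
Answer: $\sqrt{523} \approx 22.869$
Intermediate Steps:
$J{\left(l,a \right)} = - 8 l$
$k{\left(h \right)} = \left(1 + h\right) \left(7 + h\right)$ ($k{\left(h \right)} = \left(7 + h\right) \left(1 + h\right) = \left(1 + h\right) \left(7 + h\right)$)
$q{\left(x \right)} = 444$ ($q{\left(x \right)} = \left(7 + \left(\left(-8\right) \left(-1\right)\right)^{2} + 8 \left(\left(-8\right) \left(-1\right)\right)\right) + 309 = \left(7 + 8^{2} + 8 \cdot 8\right) + 309 = \left(7 + 64 + 64\right) + 309 = 135 + 309 = 444$)
$\sqrt{s{\left(-189 \right)} + q{\left(-77 \right)}} = \sqrt{79 + 444} = \sqrt{523}$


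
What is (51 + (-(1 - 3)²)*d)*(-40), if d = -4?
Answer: -2680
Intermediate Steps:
(51 + (-(1 - 3)²)*d)*(-40) = (51 - (1 - 3)²*(-4))*(-40) = (51 - 1*(-2)²*(-4))*(-40) = (51 - 1*4*(-4))*(-40) = (51 - 4*(-4))*(-40) = (51 + 16)*(-40) = 67*(-40) = -2680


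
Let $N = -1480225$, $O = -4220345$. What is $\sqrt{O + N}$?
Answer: $i \sqrt{5700570} \approx 2387.6 i$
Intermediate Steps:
$\sqrt{O + N} = \sqrt{-4220345 - 1480225} = \sqrt{-5700570} = i \sqrt{5700570}$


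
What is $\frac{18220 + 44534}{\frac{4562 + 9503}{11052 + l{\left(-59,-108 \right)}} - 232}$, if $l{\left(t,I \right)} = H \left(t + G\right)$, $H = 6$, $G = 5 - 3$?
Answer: $- \frac{134419068}{494131} \approx -272.03$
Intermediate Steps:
$G = 2$ ($G = 5 - 3 = 2$)
$l{\left(t,I \right)} = 12 + 6 t$ ($l{\left(t,I \right)} = 6 \left(t + 2\right) = 6 \left(2 + t\right) = 12 + 6 t$)
$\frac{18220 + 44534}{\frac{4562 + 9503}{11052 + l{\left(-59,-108 \right)}} - 232} = \frac{18220 + 44534}{\frac{4562 + 9503}{11052 + \left(12 + 6 \left(-59\right)\right)} - 232} = \frac{62754}{\frac{14065}{11052 + \left(12 - 354\right)} - 232} = \frac{62754}{\frac{14065}{11052 - 342} - 232} = \frac{62754}{\frac{14065}{10710} - 232} = \frac{62754}{14065 \cdot \frac{1}{10710} - 232} = \frac{62754}{\frac{2813}{2142} - 232} = \frac{62754}{- \frac{494131}{2142}} = 62754 \left(- \frac{2142}{494131}\right) = - \frac{134419068}{494131}$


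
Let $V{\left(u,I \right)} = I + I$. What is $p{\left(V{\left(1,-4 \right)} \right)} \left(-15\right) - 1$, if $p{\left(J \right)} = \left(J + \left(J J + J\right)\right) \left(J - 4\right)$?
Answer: $8639$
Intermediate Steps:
$V{\left(u,I \right)} = 2 I$
$p{\left(J \right)} = \left(-4 + J\right) \left(J^{2} + 2 J\right)$ ($p{\left(J \right)} = \left(J + \left(J^{2} + J\right)\right) \left(-4 + J\right) = \left(J + \left(J + J^{2}\right)\right) \left(-4 + J\right) = \left(J^{2} + 2 J\right) \left(-4 + J\right) = \left(-4 + J\right) \left(J^{2} + 2 J\right)$)
$p{\left(V{\left(1,-4 \right)} \right)} \left(-15\right) - 1 = 2 \left(-4\right) \left(-8 + \left(2 \left(-4\right)\right)^{2} - 2 \cdot 2 \left(-4\right)\right) \left(-15\right) - 1 = - 8 \left(-8 + \left(-8\right)^{2} - -16\right) \left(-15\right) - 1 = - 8 \left(-8 + 64 + 16\right) \left(-15\right) - 1 = \left(-8\right) 72 \left(-15\right) - 1 = \left(-576\right) \left(-15\right) - 1 = 8640 - 1 = 8639$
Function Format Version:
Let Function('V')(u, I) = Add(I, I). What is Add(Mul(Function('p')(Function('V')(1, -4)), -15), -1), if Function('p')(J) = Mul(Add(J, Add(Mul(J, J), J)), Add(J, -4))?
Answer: 8639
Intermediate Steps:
Function('V')(u, I) = Mul(2, I)
Function('p')(J) = Mul(Add(-4, J), Add(Pow(J, 2), Mul(2, J))) (Function('p')(J) = Mul(Add(J, Add(Pow(J, 2), J)), Add(-4, J)) = Mul(Add(J, Add(J, Pow(J, 2))), Add(-4, J)) = Mul(Add(Pow(J, 2), Mul(2, J)), Add(-4, J)) = Mul(Add(-4, J), Add(Pow(J, 2), Mul(2, J))))
Add(Mul(Function('p')(Function('V')(1, -4)), -15), -1) = Add(Mul(Mul(Mul(2, -4), Add(-8, Pow(Mul(2, -4), 2), Mul(-2, Mul(2, -4)))), -15), -1) = Add(Mul(Mul(-8, Add(-8, Pow(-8, 2), Mul(-2, -8))), -15), -1) = Add(Mul(Mul(-8, Add(-8, 64, 16)), -15), -1) = Add(Mul(Mul(-8, 72), -15), -1) = Add(Mul(-576, -15), -1) = Add(8640, -1) = 8639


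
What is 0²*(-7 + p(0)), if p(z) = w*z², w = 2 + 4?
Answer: 0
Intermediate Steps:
w = 6
p(z) = 6*z²
0²*(-7 + p(0)) = 0²*(-7 + 6*0²) = 0*(-7 + 6*0) = 0*(-7 + 0) = 0*(-7) = 0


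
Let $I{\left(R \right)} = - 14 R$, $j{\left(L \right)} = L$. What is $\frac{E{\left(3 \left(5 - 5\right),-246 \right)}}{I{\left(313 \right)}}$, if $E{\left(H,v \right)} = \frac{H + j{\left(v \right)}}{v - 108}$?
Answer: $- \frac{41}{258538} \approx -0.00015858$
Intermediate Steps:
$E{\left(H,v \right)} = \frac{H + v}{-108 + v}$ ($E{\left(H,v \right)} = \frac{H + v}{v - 108} = \frac{H + v}{-108 + v}$)
$\frac{E{\left(3 \left(5 - 5\right),-246 \right)}}{I{\left(313 \right)}} = \frac{\frac{1}{-108 - 246} \left(3 \left(5 - 5\right) - 246\right)}{\left(-14\right) 313} = \frac{\frac{1}{-354} \left(3 \cdot 0 - 246\right)}{-4382} = - \frac{0 - 246}{354} \left(- \frac{1}{4382}\right) = \left(- \frac{1}{354}\right) \left(-246\right) \left(- \frac{1}{4382}\right) = \frac{41}{59} \left(- \frac{1}{4382}\right) = - \frac{41}{258538}$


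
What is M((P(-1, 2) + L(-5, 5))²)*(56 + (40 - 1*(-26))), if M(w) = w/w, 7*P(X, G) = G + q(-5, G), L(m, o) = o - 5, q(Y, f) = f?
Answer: 122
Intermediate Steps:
L(m, o) = -5 + o
P(X, G) = 2*G/7 (P(X, G) = (G + G)/7 = (2*G)/7 = 2*G/7)
M(w) = 1
M((P(-1, 2) + L(-5, 5))²)*(56 + (40 - 1*(-26))) = 1*(56 + (40 - 1*(-26))) = 1*(56 + (40 + 26)) = 1*(56 + 66) = 1*122 = 122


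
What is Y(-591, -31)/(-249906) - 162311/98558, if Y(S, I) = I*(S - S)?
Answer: -162311/98558 ≈ -1.6469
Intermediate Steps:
Y(S, I) = 0 (Y(S, I) = I*0 = 0)
Y(-591, -31)/(-249906) - 162311/98558 = 0/(-249906) - 162311/98558 = 0*(-1/249906) - 162311*1/98558 = 0 - 162311/98558 = -162311/98558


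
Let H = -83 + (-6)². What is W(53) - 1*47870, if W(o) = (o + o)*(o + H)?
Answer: -47234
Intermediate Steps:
H = -47 (H = -83 + 36 = -47)
W(o) = 2*o*(-47 + o) (W(o) = (o + o)*(o - 47) = (2*o)*(-47 + o) = 2*o*(-47 + o))
W(53) - 1*47870 = 2*53*(-47 + 53) - 1*47870 = 2*53*6 - 47870 = 636 - 47870 = -47234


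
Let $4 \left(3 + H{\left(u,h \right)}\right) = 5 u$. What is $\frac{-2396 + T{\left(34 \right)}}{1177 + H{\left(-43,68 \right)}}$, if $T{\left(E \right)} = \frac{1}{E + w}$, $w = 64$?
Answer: $- \frac{469614}{219569} \approx -2.1388$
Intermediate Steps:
$H{\left(u,h \right)} = -3 + \frac{5 u}{4}$
$T{\left(E \right)} = \frac{1}{64 + E}$ ($T{\left(E \right)} = \frac{1}{E + 64} = \frac{1}{64 + E}$)
$\frac{-2396 + T{\left(34 \right)}}{1177 + H{\left(-43,68 \right)}} = \frac{-2396 + \frac{1}{64 + 34}}{1177 + \left(-3 + \frac{5}{4} \left(-43\right)\right)} = \frac{-2396 + \frac{1}{98}}{1177 - \frac{227}{4}} = - \frac{234807}{98 \cdot \frac{4481}{4}} = \left(- \frac{234807}{98}\right) \frac{4}{4481} = - \frac{469614}{219569}$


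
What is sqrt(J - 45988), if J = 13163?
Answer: 5*I*sqrt(1313) ≈ 181.18*I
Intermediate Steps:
sqrt(J - 45988) = sqrt(13163 - 45988) = sqrt(-32825) = 5*I*sqrt(1313)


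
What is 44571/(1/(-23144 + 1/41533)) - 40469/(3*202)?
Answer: -25963112347542503/25168998 ≈ -1.0316e+9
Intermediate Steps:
44571/(1/(-23144 + 1/41533)) - 40469/(3*202) = 44571/(1/(-23144 + 1/41533)) - 40469/606 = 44571/(1/(-961239751/41533)) - 40469*1/606 = 44571/(-41533/961239751) - 40469/606 = 44571*(-961239751/41533) - 40469/606 = -42843416941821/41533 - 40469/606 = -25963112347542503/25168998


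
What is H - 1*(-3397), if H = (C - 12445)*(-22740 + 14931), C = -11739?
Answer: 188856253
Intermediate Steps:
H = 188852856 (H = (-11739 - 12445)*(-22740 + 14931) = -24184*(-7809) = 188852856)
H - 1*(-3397) = 188852856 - 1*(-3397) = 188852856 + 3397 = 188856253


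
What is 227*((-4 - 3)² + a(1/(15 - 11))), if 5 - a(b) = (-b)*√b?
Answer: 98291/8 ≈ 12286.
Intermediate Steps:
a(b) = 5 + b^(3/2) (a(b) = 5 - (-b)*√b = 5 - (-1)*b^(3/2) = 5 + b^(3/2))
227*((-4 - 3)² + a(1/(15 - 11))) = 227*((-4 - 3)² + (5 + (1/(15 - 11))^(3/2))) = 227*((-7)² + (5 + (1/4)^(3/2))) = 227*(49 + (5 + (¼)^(3/2))) = 227*(49 + (5 + ⅛)) = 227*(49 + 41/8) = 227*(433/8) = 98291/8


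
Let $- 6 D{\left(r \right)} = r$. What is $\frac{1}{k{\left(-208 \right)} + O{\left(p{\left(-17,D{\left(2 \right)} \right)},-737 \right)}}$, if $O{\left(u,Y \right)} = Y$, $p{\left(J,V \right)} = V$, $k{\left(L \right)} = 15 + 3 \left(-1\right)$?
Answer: $- \frac{1}{725} \approx -0.0013793$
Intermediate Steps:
$k{\left(L \right)} = 12$ ($k{\left(L \right)} = 15 - 3 = 12$)
$D{\left(r \right)} = - \frac{r}{6}$
$\frac{1}{k{\left(-208 \right)} + O{\left(p{\left(-17,D{\left(2 \right)} \right)},-737 \right)}} = \frac{1}{12 - 737} = \frac{1}{-725} = - \frac{1}{725}$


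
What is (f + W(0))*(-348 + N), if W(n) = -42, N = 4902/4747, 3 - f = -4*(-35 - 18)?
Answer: 413410554/4747 ≈ 87089.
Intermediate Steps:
f = -209 (f = 3 - (-4)*(-35 - 18) = 3 - (-4)*(-53) = 3 - 1*212 = 3 - 212 = -209)
N = 4902/4747 (N = 4902*(1/4747) = 4902/4747 ≈ 1.0327)
(f + W(0))*(-348 + N) = (-209 - 42)*(-348 + 4902/4747) = -251*(-1647054/4747) = 413410554/4747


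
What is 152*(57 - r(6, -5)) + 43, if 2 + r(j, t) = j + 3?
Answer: 7643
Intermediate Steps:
r(j, t) = 1 + j (r(j, t) = -2 + (j + 3) = -2 + (3 + j) = 1 + j)
152*(57 - r(6, -5)) + 43 = 152*(57 - (1 + 6)) + 43 = 152*(57 - 1*7) + 43 = 152*(57 - 7) + 43 = 152*50 + 43 = 7600 + 43 = 7643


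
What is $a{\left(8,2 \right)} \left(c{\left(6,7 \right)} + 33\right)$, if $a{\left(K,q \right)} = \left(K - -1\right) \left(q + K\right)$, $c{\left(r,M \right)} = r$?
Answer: $3510$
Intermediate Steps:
$a{\left(K,q \right)} = \left(1 + K\right) \left(K + q\right)$ ($a{\left(K,q \right)} = \left(K + 1\right) \left(K + q\right) = \left(1 + K\right) \left(K + q\right)$)
$a{\left(8,2 \right)} \left(c{\left(6,7 \right)} + 33\right) = \left(8 + 2 + 8^{2} + 8 \cdot 2\right) \left(6 + 33\right) = \left(8 + 2 + 64 + 16\right) 39 = 90 \cdot 39 = 3510$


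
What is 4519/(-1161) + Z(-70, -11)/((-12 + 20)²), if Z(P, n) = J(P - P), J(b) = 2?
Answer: -143447/37152 ≈ -3.8611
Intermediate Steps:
Z(P, n) = 2
4519/(-1161) + Z(-70, -11)/((-12 + 20)²) = 4519/(-1161) + 2/((-12 + 20)²) = 4519*(-1/1161) + 2/(8²) = -4519/1161 + 2/64 = -4519/1161 + 2*(1/64) = -4519/1161 + 1/32 = -143447/37152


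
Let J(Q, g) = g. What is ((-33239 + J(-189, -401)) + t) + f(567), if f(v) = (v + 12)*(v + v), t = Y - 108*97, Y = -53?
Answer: 612417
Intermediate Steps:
t = -10529 (t = -53 - 108*97 = -53 - 10476 = -10529)
f(v) = 2*v*(12 + v) (f(v) = (12 + v)*(2*v) = 2*v*(12 + v))
((-33239 + J(-189, -401)) + t) + f(567) = ((-33239 - 401) - 10529) + 2*567*(12 + 567) = (-33640 - 10529) + 2*567*579 = -44169 + 656586 = 612417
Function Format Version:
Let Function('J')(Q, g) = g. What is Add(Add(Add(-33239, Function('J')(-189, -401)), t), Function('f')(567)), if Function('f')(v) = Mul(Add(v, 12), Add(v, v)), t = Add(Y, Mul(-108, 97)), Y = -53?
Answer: 612417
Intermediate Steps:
t = -10529 (t = Add(-53, Mul(-108, 97)) = Add(-53, -10476) = -10529)
Function('f')(v) = Mul(2, v, Add(12, v)) (Function('f')(v) = Mul(Add(12, v), Mul(2, v)) = Mul(2, v, Add(12, v)))
Add(Add(Add(-33239, Function('J')(-189, -401)), t), Function('f')(567)) = Add(Add(Add(-33239, -401), -10529), Mul(2, 567, Add(12, 567))) = Add(Add(-33640, -10529), Mul(2, 567, 579)) = Add(-44169, 656586) = 612417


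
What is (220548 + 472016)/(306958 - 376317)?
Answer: -692564/69359 ≈ -9.9852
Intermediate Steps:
(220548 + 472016)/(306958 - 376317) = 692564/(-69359) = 692564*(-1/69359) = -692564/69359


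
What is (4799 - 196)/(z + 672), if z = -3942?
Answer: -4603/3270 ≈ -1.4076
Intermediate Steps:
(4799 - 196)/(z + 672) = (4799 - 196)/(-3942 + 672) = 4603/(-3270) = 4603*(-1/3270) = -4603/3270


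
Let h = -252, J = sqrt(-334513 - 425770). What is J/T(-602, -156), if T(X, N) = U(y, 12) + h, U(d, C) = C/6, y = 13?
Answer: -I*sqrt(760283)/250 ≈ -3.4878*I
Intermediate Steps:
J = I*sqrt(760283) (J = sqrt(-760283) = I*sqrt(760283) ≈ 871.94*I)
U(d, C) = C/6 (U(d, C) = C*(1/6) = C/6)
T(X, N) = -250 (T(X, N) = (1/6)*12 - 252 = 2 - 252 = -250)
J/T(-602, -156) = (I*sqrt(760283))/(-250) = (I*sqrt(760283))*(-1/250) = -I*sqrt(760283)/250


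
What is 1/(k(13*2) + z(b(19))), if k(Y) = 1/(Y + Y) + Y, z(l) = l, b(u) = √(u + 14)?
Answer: 2132/52769 - 2704*√33/1741377 ≈ 0.031482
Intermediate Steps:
b(u) = √(14 + u)
k(Y) = Y + 1/(2*Y) (k(Y) = 1/(2*Y) + Y = Y + 1/(2*Y))
1/(k(13*2) + z(b(19))) = 1/((13*2 + 1/(2*((13*2)))) + √(14 + 19)) = 1/((26 + (½)/26) + √33) = 1/((26 + (½)*(1/26)) + √33) = 1/((26 + 1/52) + √33) = 1/(1353/52 + √33)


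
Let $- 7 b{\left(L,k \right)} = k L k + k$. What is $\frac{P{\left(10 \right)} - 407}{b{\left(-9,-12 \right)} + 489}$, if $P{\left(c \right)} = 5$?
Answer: $- \frac{938}{1577} \approx -0.5948$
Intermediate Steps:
$b{\left(L,k \right)} = - \frac{k}{7} - \frac{L k^{2}}{7}$ ($b{\left(L,k \right)} = - \frac{k L k + k}{7} = - \frac{L k k + k}{7} = - \frac{L k^{2} + k}{7} = - \frac{k + L k^{2}}{7} = - \frac{k}{7} - \frac{L k^{2}}{7}$)
$\frac{P{\left(10 \right)} - 407}{b{\left(-9,-12 \right)} + 489} = \frac{5 - 407}{\left(- \frac{1}{7}\right) \left(-12\right) \left(1 - -108\right) + 489} = \frac{5 - 407}{\left(- \frac{1}{7}\right) \left(-12\right) \left(1 + 108\right) + 489} = - \frac{402}{\left(- \frac{1}{7}\right) \left(-12\right) 109 + 489} = - \frac{402}{\frac{1308}{7} + 489} = - \frac{402}{\frac{4731}{7}} = \left(-402\right) \frac{7}{4731} = - \frac{938}{1577}$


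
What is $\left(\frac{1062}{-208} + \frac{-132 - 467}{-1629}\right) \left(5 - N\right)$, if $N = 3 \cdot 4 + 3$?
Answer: $\frac{4013515}{84708} \approx 47.381$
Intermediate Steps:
$N = 15$ ($N = 12 + 3 = 15$)
$\left(\frac{1062}{-208} + \frac{-132 - 467}{-1629}\right) \left(5 - N\right) = \left(\frac{1062}{-208} + \frac{-132 - 467}{-1629}\right) \left(5 - 15\right) = \left(1062 \left(- \frac{1}{208}\right) + \left(-132 - 467\right) \left(- \frac{1}{1629}\right)\right) \left(5 - 15\right) = \left(- \frac{531}{104} - - \frac{599}{1629}\right) \left(-10\right) = \left(- \frac{531}{104} + \frac{599}{1629}\right) \left(-10\right) = \left(- \frac{802703}{169416}\right) \left(-10\right) = \frac{4013515}{84708}$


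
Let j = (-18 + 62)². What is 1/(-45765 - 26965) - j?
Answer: -140805281/72730 ≈ -1936.0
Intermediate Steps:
j = 1936 (j = 44² = 1936)
1/(-45765 - 26965) - j = 1/(-45765 - 26965) - 1*1936 = 1/(-72730) - 1936 = -1/72730 - 1936 = -140805281/72730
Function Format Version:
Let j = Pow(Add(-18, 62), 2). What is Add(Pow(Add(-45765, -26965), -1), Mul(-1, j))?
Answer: Rational(-140805281, 72730) ≈ -1936.0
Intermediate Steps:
j = 1936 (j = Pow(44, 2) = 1936)
Add(Pow(Add(-45765, -26965), -1), Mul(-1, j)) = Add(Pow(Add(-45765, -26965), -1), Mul(-1, 1936)) = Add(Pow(-72730, -1), -1936) = Add(Rational(-1, 72730), -1936) = Rational(-140805281, 72730)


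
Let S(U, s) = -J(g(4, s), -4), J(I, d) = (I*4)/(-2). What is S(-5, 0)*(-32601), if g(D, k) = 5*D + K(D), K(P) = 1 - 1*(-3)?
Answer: -1564848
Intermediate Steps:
K(P) = 4 (K(P) = 1 + 3 = 4)
g(D, k) = 4 + 5*D (g(D, k) = 5*D + 4 = 4 + 5*D)
J(I, d) = -2*I (J(I, d) = (4*I)*(-½) = -2*I)
S(U, s) = 48 (S(U, s) = -(-2)*(4 + 5*4) = -(-2)*(4 + 20) = -(-2)*24 = -1*(-48) = 48)
S(-5, 0)*(-32601) = 48*(-32601) = -1564848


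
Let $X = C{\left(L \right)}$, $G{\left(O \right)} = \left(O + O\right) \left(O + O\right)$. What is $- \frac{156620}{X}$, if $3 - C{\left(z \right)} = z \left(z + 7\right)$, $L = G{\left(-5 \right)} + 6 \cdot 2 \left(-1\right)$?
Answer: $\frac{156620}{8357} \approx 18.741$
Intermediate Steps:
$G{\left(O \right)} = 4 O^{2}$ ($G{\left(O \right)} = 2 O 2 O = 4 O^{2}$)
$L = 88$ ($L = 4 \left(-5\right)^{2} + 6 \cdot 2 \left(-1\right) = 4 \cdot 25 + 12 \left(-1\right) = 100 - 12 = 88$)
$C{\left(z \right)} = 3 - z \left(7 + z\right)$ ($C{\left(z \right)} = 3 - z \left(z + 7\right) = 3 - z \left(7 + z\right)$)
$X = -8357$ ($X = 3 - 88^{2} - 616 = 3 - 7744 - 616 = -8357$)
$- \frac{156620}{X} = - \frac{156620}{-8357} = \left(-156620\right) \left(- \frac{1}{8357}\right) = \frac{156620}{8357}$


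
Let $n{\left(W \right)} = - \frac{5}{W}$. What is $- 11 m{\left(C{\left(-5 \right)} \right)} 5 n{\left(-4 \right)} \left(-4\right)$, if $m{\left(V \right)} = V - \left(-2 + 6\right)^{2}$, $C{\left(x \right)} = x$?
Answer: $-5775$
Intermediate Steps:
$m{\left(V \right)} = -16 + V$ ($m{\left(V \right)} = V - 4^{2} = V - 16 = -16 + V$)
$- 11 m{\left(C{\left(-5 \right)} \right)} 5 n{\left(-4 \right)} \left(-4\right) = - 11 \left(-16 - 5\right) 5 \left(- \frac{5}{-4}\right) \left(-4\right) = \left(-11\right) \left(-21\right) 5 \left(\left(-5\right) \left(- \frac{1}{4}\right)\right) \left(-4\right) = 231 \cdot 5 \cdot \frac{5}{4} \left(-4\right) = 231 \cdot \frac{25}{4} \left(-4\right) = 231 \left(-25\right) = -5775$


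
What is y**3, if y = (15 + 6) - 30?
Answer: -729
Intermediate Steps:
y = -9 (y = 21 - 30 = -9)
y**3 = (-9)**3 = -729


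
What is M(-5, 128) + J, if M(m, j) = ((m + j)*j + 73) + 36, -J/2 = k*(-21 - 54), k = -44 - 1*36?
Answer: 3853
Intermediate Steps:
k = -80 (k = -44 - 36 = -80)
J = -12000 (J = -(-160)*(-21 - 54) = -(-160)*(-75) = -2*6000 = -12000)
M(m, j) = 109 + j*(j + m) (M(m, j) = ((j + m)*j + 73) + 36 = (j*(j + m) + 73) + 36 = (73 + j*(j + m)) + 36 = 109 + j*(j + m))
M(-5, 128) + J = (109 + 128² + 128*(-5)) - 12000 = (109 + 16384 - 640) - 12000 = 15853 - 12000 = 3853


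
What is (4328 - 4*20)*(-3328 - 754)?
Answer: -17340336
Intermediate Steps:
(4328 - 4*20)*(-3328 - 754) = (4328 - 80)*(-4082) = 4248*(-4082) = -17340336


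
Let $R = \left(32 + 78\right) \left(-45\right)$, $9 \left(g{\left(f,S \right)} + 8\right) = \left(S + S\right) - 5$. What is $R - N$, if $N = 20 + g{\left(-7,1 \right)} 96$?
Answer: $-4170$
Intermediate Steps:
$g{\left(f,S \right)} = - \frac{77}{9} + \frac{2 S}{9}$ ($g{\left(f,S \right)} = -8 + \frac{\left(S + S\right) - 5}{9} = -8 + \frac{2 S - 5}{9} = -8 + \frac{-5 + 2 S}{9} = -8 + \left(- \frac{5}{9} + \frac{2 S}{9}\right) = - \frac{77}{9} + \frac{2 S}{9}$)
$N = -780$ ($N = 20 + \left(- \frac{77}{9} + \frac{2}{9} \cdot 1\right) 96 = 20 + \left(- \frac{77}{9} + \frac{2}{9}\right) 96 = 20 - 800 = -780$)
$R = -4950$ ($R = 110 \left(-45\right) = -4950$)
$R - N = -4950 - -780 = -4950 + 780 = -4170$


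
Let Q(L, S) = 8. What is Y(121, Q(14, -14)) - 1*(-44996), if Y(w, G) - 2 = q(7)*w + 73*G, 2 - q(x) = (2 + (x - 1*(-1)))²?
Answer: 33724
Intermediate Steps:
q(x) = 2 - (3 + x)² (q(x) = 2 - (2 + (x - 1*(-1)))² = 2 - (2 + (x + 1))² = 2 - (2 + (1 + x))² = 2 - (3 + x)²)
Y(w, G) = 2 - 98*w + 73*G (Y(w, G) = 2 + ((2 - (3 + 7)²)*w + 73*G) = 2 + ((2 - 1*10²)*w + 73*G) = 2 + ((2 - 1*100)*w + 73*G) = 2 + ((2 - 100)*w + 73*G) = 2 + (-98*w + 73*G) = 2 - 98*w + 73*G)
Y(121, Q(14, -14)) - 1*(-44996) = (2 - 98*121 + 73*8) - 1*(-44996) = (2 - 11858 + 584) + 44996 = -11272 + 44996 = 33724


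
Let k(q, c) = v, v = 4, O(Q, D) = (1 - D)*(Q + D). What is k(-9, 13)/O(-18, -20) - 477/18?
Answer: -21151/798 ≈ -26.505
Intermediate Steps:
O(Q, D) = (1 - D)*(D + Q)
k(q, c) = 4
k(-9, 13)/O(-18, -20) - 477/18 = 4/(-20 - 18 - 1*(-20)**2 - 1*(-20)*(-18)) - 477/18 = 4/(-20 - 18 - 1*400 - 360) - 477*1/18 = 4/(-20 - 18 - 400 - 360) - 53/2 = 4/(-798) - 53/2 = 4*(-1/798) - 53/2 = -2/399 - 53/2 = -21151/798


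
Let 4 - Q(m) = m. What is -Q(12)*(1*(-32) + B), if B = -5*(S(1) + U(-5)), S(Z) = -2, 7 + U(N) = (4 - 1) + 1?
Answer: -56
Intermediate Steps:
U(N) = -3 (U(N) = -7 + ((4 - 1) + 1) = -7 + (3 + 1) = -7 + 4 = -3)
Q(m) = 4 - m
B = 25 (B = -5*(-2 - 3) = -5*(-5) = 25)
-Q(12)*(1*(-32) + B) = -(4 - 1*12)*(1*(-32) + 25) = -(4 - 12)*(-32 + 25) = -(-8)*(-7) = -1*56 = -56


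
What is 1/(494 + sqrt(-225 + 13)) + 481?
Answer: 58741891/122124 - I*sqrt(53)/122124 ≈ 481.0 - 5.9612e-5*I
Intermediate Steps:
1/(494 + sqrt(-225 + 13)) + 481 = 1/(494 + sqrt(-212)) + 481 = 1/(494 + 2*I*sqrt(53)) + 481 = 481 + 1/(494 + 2*I*sqrt(53))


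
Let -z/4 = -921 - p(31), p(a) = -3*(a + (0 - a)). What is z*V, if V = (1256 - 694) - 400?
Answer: 596808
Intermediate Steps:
p(a) = 0 (p(a) = -3*(a - a) = -3*0 = 0)
V = 162 (V = 562 - 400 = 162)
z = 3684 (z = -4*(-921 - 1*0) = -4*(-921 + 0) = -4*(-921) = 3684)
z*V = 3684*162 = 596808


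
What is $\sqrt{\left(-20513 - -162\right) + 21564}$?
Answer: $\sqrt{1213} \approx 34.828$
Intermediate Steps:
$\sqrt{\left(-20513 - -162\right) + 21564} = \sqrt{\left(-20513 + 162\right) + 21564} = \sqrt{-20351 + 21564} = \sqrt{1213}$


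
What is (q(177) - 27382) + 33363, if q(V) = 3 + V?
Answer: 6161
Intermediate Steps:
(q(177) - 27382) + 33363 = ((3 + 177) - 27382) + 33363 = (180 - 27382) + 33363 = -27202 + 33363 = 6161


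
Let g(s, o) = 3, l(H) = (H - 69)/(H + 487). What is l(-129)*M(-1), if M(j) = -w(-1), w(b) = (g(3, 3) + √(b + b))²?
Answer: 693/179 + 594*I*√2/179 ≈ 3.8715 + 4.693*I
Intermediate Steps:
l(H) = (-69 + H)/(487 + H)
w(b) = (3 + √2*√b)² (w(b) = (3 + √(b + b))² = (3 + √(2*b))² = (3 + √2*√b)²)
M(j) = -(3 + I*√2)² (M(j) = -(3 + √2*√(-1))² = -(3 + √2*I)² = -(3 + I*√2)²)
l(-129)*M(-1) = ((-69 - 129)/(487 - 129))*(-(3 + I*√2)²) = (-198/358)*(-(3 + I*√2)²) = ((1/358)*(-198))*(-(3 + I*√2)²) = -(-99)*(3 + I*√2)²/179 = 99*(3 + I*√2)²/179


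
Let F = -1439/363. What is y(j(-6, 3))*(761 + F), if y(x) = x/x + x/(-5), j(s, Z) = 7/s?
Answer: 5083874/5445 ≈ 933.68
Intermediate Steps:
F = -1439/363 (F = -1439*1/363 = -1439/363 ≈ -3.9642)
y(x) = 1 - x/5 (y(x) = 1 + x*(-1/5) = 1 - x/5)
y(j(-6, 3))*(761 + F) = (1 - 7/(5*(-6)))*(761 - 1439/363) = (1 - 7*(-1)/(5*6))*(274804/363) = (1 - 1/5*(-7/6))*(274804/363) = (1 + 7/30)*(274804/363) = (37/30)*(274804/363) = 5083874/5445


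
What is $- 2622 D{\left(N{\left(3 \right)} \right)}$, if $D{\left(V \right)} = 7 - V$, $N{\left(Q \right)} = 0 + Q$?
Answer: $-10488$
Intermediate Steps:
$N{\left(Q \right)} = Q$
$- 2622 D{\left(N{\left(3 \right)} \right)} = - 2622 \left(7 - 3\right) = \left(-2622\right) 4 = -10488$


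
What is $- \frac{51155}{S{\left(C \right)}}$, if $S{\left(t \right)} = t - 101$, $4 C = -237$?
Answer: $\frac{204620}{641} \approx 319.22$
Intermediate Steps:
$C = - \frac{237}{4}$ ($C = \frac{1}{4} \left(-237\right) = - \frac{237}{4} \approx -59.25$)
$S{\left(t \right)} = -101 + t$
$- \frac{51155}{S{\left(C \right)}} = - \frac{51155}{-101 - \frac{237}{4}} = - \frac{51155}{- \frac{641}{4}} = \left(-51155\right) \left(- \frac{4}{641}\right) = \frac{204620}{641}$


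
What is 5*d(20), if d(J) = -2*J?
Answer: -200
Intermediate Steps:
5*d(20) = 5*(-2*20) = 5*(-40) = -200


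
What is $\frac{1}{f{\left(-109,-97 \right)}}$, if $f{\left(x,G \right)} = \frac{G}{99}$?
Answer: $- \frac{99}{97} \approx -1.0206$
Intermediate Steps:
$f{\left(x,G \right)} = \frac{G}{99}$ ($f{\left(x,G \right)} = G \frac{1}{99} = \frac{G}{99}$)
$\frac{1}{f{\left(-109,-97 \right)}} = \frac{1}{\frac{1}{99} \left(-97\right)} = \frac{1}{- \frac{97}{99}} = - \frac{99}{97}$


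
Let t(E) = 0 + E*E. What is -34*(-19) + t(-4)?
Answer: 662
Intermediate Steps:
t(E) = E² (t(E) = 0 + E² = E²)
-34*(-19) + t(-4) = -34*(-19) + (-4)² = 646 + 16 = 662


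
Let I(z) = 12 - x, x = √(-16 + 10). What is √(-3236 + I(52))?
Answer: √(-3224 - I*√6) ≈ 0.0216 - 56.78*I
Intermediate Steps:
x = I*√6 (x = √(-6) = I*√6 ≈ 2.4495*I)
I(z) = 12 - I*√6
√(-3236 + I(52)) = √(-3236 + (12 - I*√6)) = √(-3224 - I*√6)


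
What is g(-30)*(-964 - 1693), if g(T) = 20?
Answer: -53140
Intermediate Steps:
g(-30)*(-964 - 1693) = 20*(-964 - 1693) = 20*(-2657) = -53140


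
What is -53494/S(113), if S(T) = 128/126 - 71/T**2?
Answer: -43033087818/812743 ≈ -52948.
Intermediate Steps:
S(T) = 64/63 - 71/T**2 (S(T) = 128*(1/126) - 71/T**2 = 64/63 - 71/T**2)
-53494/S(113) = -53494/(64/63 - 71/113**2) = -53494/(64/63 - 71*1/12769) = -53494/(64/63 - 71/12769) = -53494/812743/804447 = -53494*804447/812743 = -43033087818/812743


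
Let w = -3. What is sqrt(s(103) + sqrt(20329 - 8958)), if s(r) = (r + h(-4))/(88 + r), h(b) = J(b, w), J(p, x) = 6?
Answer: sqrt(20819 + 36481*sqrt(11371))/191 ≈ 10.354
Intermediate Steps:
h(b) = 6
s(r) = (6 + r)/(88 + r) (s(r) = (r + 6)/(88 + r) = (6 + r)/(88 + r))
sqrt(s(103) + sqrt(20329 - 8958)) = sqrt((6 + 103)/(88 + 103) + sqrt(20329 - 8958)) = sqrt(109/191 + sqrt(11371))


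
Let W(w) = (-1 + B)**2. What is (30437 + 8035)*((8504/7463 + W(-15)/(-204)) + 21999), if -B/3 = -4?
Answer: 6316433541838/7463 ≈ 8.4637e+8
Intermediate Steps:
B = 12 (B = -3*(-4) = 12)
W(w) = 121 (W(w) = (-1 + 12)**2 = 11**2 = 121)
(30437 + 8035)*((8504/7463 + W(-15)/(-204)) + 21999) = (30437 + 8035)*((8504/7463 + 121/(-204)) + 21999) = 38472*((8504*(1/7463) + 121*(-1/204)) + 21999) = 38472*((8504/7463 - 121/204) + 21999) = 38472*(48929/89556 + 21999) = 38472*(1970191373/89556) = 6316433541838/7463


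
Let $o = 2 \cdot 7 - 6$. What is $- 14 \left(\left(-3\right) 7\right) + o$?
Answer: $302$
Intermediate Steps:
$o = 8$ ($o = 14 - 6 = 8$)
$- 14 \left(\left(-3\right) 7\right) + o = - 14 \left(\left(-3\right) 7\right) + 8 = \left(-14\right) \left(-21\right) + 8 = 294 + 8 = 302$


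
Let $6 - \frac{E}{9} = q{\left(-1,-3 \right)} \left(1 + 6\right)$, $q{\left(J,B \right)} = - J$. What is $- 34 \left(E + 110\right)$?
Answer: $-3434$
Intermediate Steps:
$E = -9$ ($E = 54 - 9 \left(-1\right) \left(-1\right) \left(1 + 6\right) = 54 - 9 \cdot 1 \cdot 7 = 54 - 63 = -9$)
$- 34 \left(E + 110\right) = - 34 \left(-9 + 110\right) = \left(-34\right) 101 = -3434$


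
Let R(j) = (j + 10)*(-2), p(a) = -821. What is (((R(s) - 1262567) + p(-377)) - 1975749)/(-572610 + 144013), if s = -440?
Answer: 3238277/428597 ≈ 7.5555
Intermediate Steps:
R(j) = -20 - 2*j (R(j) = (10 + j)*(-2) = -20 - 2*j)
(((R(s) - 1262567) + p(-377)) - 1975749)/(-572610 + 144013) = ((((-20 - 2*(-440)) - 1262567) - 821) - 1975749)/(-572610 + 144013) = ((((-20 + 880) - 1262567) - 821) - 1975749)/(-428597) = (((860 - 1262567) - 821) - 1975749)*(-1/428597) = ((-1261707 - 821) - 1975749)*(-1/428597) = (-1262528 - 1975749)*(-1/428597) = -3238277*(-1/428597) = 3238277/428597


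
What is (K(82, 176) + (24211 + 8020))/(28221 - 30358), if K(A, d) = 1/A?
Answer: -2642943/175234 ≈ -15.082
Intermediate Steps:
(K(82, 176) + (24211 + 8020))/(28221 - 30358) = (1/82 + (24211 + 8020))/(28221 - 30358) = (1/82 + 32231)/(-2137) = (2642943/82)*(-1/2137) = -2642943/175234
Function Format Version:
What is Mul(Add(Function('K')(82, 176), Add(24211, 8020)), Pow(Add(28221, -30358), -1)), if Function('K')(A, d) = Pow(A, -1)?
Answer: Rational(-2642943, 175234) ≈ -15.082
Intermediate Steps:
Mul(Add(Function('K')(82, 176), Add(24211, 8020)), Pow(Add(28221, -30358), -1)) = Mul(Add(Pow(82, -1), Add(24211, 8020)), Pow(Add(28221, -30358), -1)) = Mul(Add(Rational(1, 82), 32231), Pow(-2137, -1)) = Mul(Rational(2642943, 82), Rational(-1, 2137)) = Rational(-2642943, 175234)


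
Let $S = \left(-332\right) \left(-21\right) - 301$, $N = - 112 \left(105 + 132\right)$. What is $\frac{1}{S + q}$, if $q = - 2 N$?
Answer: $\frac{1}{59759} \approx 1.6734 \cdot 10^{-5}$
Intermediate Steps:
$N = -26544$ ($N = \left(-112\right) 237 = -26544$)
$S = 6671$ ($S = 6972 - 301 = 6671$)
$q = 53088$ ($q = \left(-2\right) \left(-26544\right) = 53088$)
$\frac{1}{S + q} = \frac{1}{6671 + 53088} = \frac{1}{59759}$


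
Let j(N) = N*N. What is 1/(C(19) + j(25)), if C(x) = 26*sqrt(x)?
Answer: 625/377781 - 26*sqrt(19)/377781 ≈ 0.0013544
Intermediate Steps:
j(N) = N**2
1/(C(19) + j(25)) = 1/(26*sqrt(19) + 25**2) = 1/(26*sqrt(19) + 625) = 1/(625 + 26*sqrt(19))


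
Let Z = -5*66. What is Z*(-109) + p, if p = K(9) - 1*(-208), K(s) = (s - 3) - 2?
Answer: 36182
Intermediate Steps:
K(s) = -5 + s (K(s) = (-3 + s) - 2 = -5 + s)
p = 212 (p = (-5 + 9) - 1*(-208) = 4 + 208 = 212)
Z = -330
Z*(-109) + p = -330*(-109) + 212 = 35970 + 212 = 36182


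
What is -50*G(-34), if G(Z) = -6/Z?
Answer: -150/17 ≈ -8.8235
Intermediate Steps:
-50*G(-34) = -(-300)/(-34) = -(-300)*(-1)/34 = -50*3/17 = -150/17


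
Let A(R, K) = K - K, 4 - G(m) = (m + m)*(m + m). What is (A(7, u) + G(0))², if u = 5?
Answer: 16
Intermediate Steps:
G(m) = 4 - 4*m² (G(m) = 4 - (m + m)*(m + m) = 4 - 2*m*2*m = 4 - 4*m²)
A(R, K) = 0
(A(7, u) + G(0))² = (0 + (4 - 4*0²))² = (0 + (4 - 4*0))² = (0 + (4 + 0))² = (0 + 4)² = 4² = 16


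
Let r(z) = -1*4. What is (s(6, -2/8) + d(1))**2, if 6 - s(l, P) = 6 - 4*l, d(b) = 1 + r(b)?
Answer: 441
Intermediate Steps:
r(z) = -4
d(b) = -3 (d(b) = 1 - 4 = -3)
s(l, P) = 4*l (s(l, P) = 6 - (6 - 4*l) = 6 + (-6 + 4*l) = 4*l)
(s(6, -2/8) + d(1))**2 = (4*6 - 3)**2 = (24 - 3)**2 = 21**2 = 441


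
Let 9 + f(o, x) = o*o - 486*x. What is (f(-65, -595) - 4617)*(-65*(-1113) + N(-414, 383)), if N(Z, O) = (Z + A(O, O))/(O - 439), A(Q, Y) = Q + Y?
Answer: 146224247299/7 ≈ 2.0889e+10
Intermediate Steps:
N(Z, O) = (Z + 2*O)/(-439 + O) (N(Z, O) = (Z + (O + O))/(O - 439) = (Z + 2*O)/(-439 + O))
f(o, x) = -9 + o² - 486*x (f(o, x) = -9 + (o*o - 486*x) = -9 + (o² - 486*x) = -9 + o² - 486*x)
(f(-65, -595) - 4617)*(-65*(-1113) + N(-414, 383)) = ((-9 + (-65)² - 486*(-595)) - 4617)*(-65*(-1113) + (-414 + 2*383)/(-439 + 383)) = ((-9 + 4225 + 289170) - 4617)*(72345 + (-414 + 766)/(-56)) = (293386 - 4617)*(72345 - 1/56*352) = 288769*(72345 - 44/7) = 288769*(506371/7) = 146224247299/7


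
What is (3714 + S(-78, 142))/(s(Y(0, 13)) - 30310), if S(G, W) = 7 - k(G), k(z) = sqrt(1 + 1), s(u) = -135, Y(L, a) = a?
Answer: -3721/30445 + sqrt(2)/30445 ≈ -0.12217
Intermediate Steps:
k(z) = sqrt(2)
S(G, W) = 7 - sqrt(2)
(3714 + S(-78, 142))/(s(Y(0, 13)) - 30310) = (3714 + (7 - sqrt(2)))/(-135 - 30310) = (3721 - sqrt(2))/(-30445) = (3721 - sqrt(2))*(-1/30445) = -3721/30445 + sqrt(2)/30445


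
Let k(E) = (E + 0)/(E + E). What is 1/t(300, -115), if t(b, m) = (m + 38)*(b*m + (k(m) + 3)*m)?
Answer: 2/5374985 ≈ 3.7209e-7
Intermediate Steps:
k(E) = ½ (k(E) = E/((2*E)) = E*(1/(2*E)) = ½)
t(b, m) = (38 + m)*(7*m/2 + b*m) (t(b, m) = (m + 38)*(b*m + (½ + 3)*m) = (38 + m)*(b*m + 7*m/2) = (38 + m)*(7*m/2 + b*m))
1/t(300, -115) = 1/((½)*(-115)*(266 + 7*(-115) + 76*300 + 2*300*(-115))) = 1/((½)*(-115)*(266 - 805 + 22800 - 69000)) = 1/((½)*(-115)*(-46739)) = 1/(5374985/2) = 2/5374985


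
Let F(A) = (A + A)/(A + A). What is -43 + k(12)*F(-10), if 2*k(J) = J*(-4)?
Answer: -67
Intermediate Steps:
k(J) = -2*J (k(J) = (J*(-4))/2 = (-4*J)/2 = -2*J)
F(A) = 1 (F(A) = (2*A)/((2*A)) = (2*A)*(1/(2*A)) = 1)
-43 + k(12)*F(-10) = -43 - 2*12*1 = -43 - 24*1 = -43 - 24 = -67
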